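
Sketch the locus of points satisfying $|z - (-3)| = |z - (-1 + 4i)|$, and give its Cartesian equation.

|z - z1| = |z - z2| means z is equidistant from z1 and z2,
i.e. the perpendicular bisector of the segment from (-3, 0) to (-1, 4) (midpoint (-2, 2)).
With z = x + yi, square both sides:
(x - (-3))^2 + (y - 0)^2 = (x - (-1))^2 + (y - 4)^2
The x^2 and y^2 terms cancel: 4x + 8y = 17 - 9 = 8
Simplify: x + 2y = 2
Locus: Perpendicular bisector of the segment from (-3, 0) to (-1, 4): the line x + 2y = 2


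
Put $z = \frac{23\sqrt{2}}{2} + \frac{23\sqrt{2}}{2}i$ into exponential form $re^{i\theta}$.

r = |z| = sqrt((23*sqrt(2)/2)^2 + (23*sqrt(2)/2)^2) = sqrt(529/2 + 529/2) = sqrt(529) = 23
θ = arctan(b/a) = arctan(16.2635/16.2635) (quadrant-adjusted) = 45° = π/4
z = 23e^(i*π/4)


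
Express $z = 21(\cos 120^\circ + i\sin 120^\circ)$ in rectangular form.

a = r cos θ = 21 * -1/2 = -21/2
b = r sin θ = 21 * sqrt(3)/2 = 21*sqrt(3)/2
z = -21/2 + (21*sqrt(3)/2)i


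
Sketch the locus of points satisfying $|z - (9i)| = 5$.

|z - z0| = r describes a circle centered at z0 with radius r
Here z0 = 9i and r = 5
Locus: Circle centered at (0, 9) with radius 5


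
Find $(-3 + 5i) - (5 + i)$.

(-3 - 5) + (5 - 1)i = -8 + 4i


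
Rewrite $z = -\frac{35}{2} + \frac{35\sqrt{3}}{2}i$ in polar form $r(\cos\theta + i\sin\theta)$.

r = |z| = sqrt(a^2 + b^2) = sqrt((-35/2)^2 + (35*sqrt(3)/2)^2) = sqrt(1225/4 + 3675/4) = sqrt(1225) = 35
θ = arctan(b/a) = arctan(30.3109/-17.5) (quadrant-adjusted) = 120°
z = 35(cos 120° + i sin 120°)


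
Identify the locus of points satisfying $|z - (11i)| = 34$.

|z - z0| = r describes a circle centered at z0 with radius r
Here z0 = 11i and r = 34
Locus: Circle centered at (0, 11) with radius 34


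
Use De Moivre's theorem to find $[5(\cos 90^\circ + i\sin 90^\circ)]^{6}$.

By De Moivre: z^n = r^n(cos(nθ) + i sin(nθ))
= 5^6(cos(6*90°) + i sin(6*90°))
= 15625(cos 180° + i sin 180°)
= -15625


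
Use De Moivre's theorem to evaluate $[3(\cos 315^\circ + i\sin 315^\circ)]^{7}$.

By De Moivre: z^n = r^n(cos(nθ) + i sin(nθ))
= 3^7(cos(7*315°) + i sin(7*315°))
= 2187(cos 45° + i sin 45°)
= 2187*sqrt(2)/2 + (2187*sqrt(2)/2)i


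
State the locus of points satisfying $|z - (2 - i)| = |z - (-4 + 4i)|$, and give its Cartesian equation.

|z - z1| = |z - z2| means z is equidistant from z1 and z2,
i.e. the perpendicular bisector of the segment from (2, -1) to (-4, 4) (midpoint (-1, 3/2)).
With z = x + yi, square both sides:
(x - 2)^2 + (y - (-1))^2 = (x - (-4))^2 + (y - 4)^2
The x^2 and y^2 terms cancel: -12x + 10y = 32 - 5 = 27
Simplify: 12x - 10y = -27
Locus: Perpendicular bisector of the segment from (2, -1) to (-4, 4): the line 12x - 10y = -27


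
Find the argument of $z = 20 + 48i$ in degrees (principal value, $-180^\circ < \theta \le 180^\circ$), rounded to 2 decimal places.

θ = arctan(b/a) = arctan(48/20) (quadrant-adjusted) = 67.38°


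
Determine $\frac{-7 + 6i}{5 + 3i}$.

Multiply numerator and denominator by conjugate (5 - 3i):
= (-7 + 6i)(5 - 3i) / (5^2 + 3^2)
= (-17 + 51i) / 34
Divide through by 17: (-1 + 3i) / 2
= -1/2 + (3/2)i


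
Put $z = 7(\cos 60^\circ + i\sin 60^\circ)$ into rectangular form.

a = r cos θ = 7 * 1/2 = 7/2
b = r sin θ = 7 * sqrt(3)/2 = 7*sqrt(3)/2
z = 7/2 + (7*sqrt(3)/2)i


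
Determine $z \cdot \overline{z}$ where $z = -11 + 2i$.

z * conjugate(z) = |z|^2 = a^2 + b^2
= (-11)^2 + 2^2 = 125


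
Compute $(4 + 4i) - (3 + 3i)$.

(4 - 3) + (4 - 3)i = 1 + i


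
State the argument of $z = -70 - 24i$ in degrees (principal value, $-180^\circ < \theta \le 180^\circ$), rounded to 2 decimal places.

θ = arctan(b/a) = arctan(-24/-70) (quadrant-adjusted) = -161.08°


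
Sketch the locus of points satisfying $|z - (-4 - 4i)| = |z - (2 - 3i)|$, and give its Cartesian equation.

|z - z1| = |z - z2| means z is equidistant from z1 and z2,
i.e. the perpendicular bisector of the segment from (-4, -4) to (2, -3) (midpoint (-1, -7/2)).
With z = x + yi, square both sides:
(x - (-4))^2 + (y - (-4))^2 = (x - 2)^2 + (y - (-3))^2
The x^2 and y^2 terms cancel: 12x + 2y = 13 - 32 = -19
Simplify: 12x + 2y = -19
Locus: Perpendicular bisector of the segment from (-4, -4) to (2, -3): the line 12x + 2y = -19


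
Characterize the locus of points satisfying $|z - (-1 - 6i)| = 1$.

|z - z0| = r describes a circle centered at z0 with radius r
Here z0 = -1 - 6i and r = 1
Locus: Circle centered at (-1, -6) with radius 1


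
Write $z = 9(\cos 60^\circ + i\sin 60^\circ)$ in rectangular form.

a = r cos θ = 9 * 1/2 = 9/2
b = r sin θ = 9 * sqrt(3)/2 = 9*sqrt(3)/2
z = 9/2 + (9*sqrt(3)/2)i


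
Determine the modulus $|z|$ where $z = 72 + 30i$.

|z| = sqrt(a^2 + b^2) = sqrt(72^2 + 30^2) = sqrt(6084) = 78


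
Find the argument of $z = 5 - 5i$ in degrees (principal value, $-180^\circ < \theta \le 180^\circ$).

θ = arctan(b/a) = arctan(-5/5) (quadrant-adjusted) = -45°


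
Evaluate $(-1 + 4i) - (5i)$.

(-1 - 0) + (4 - 5)i = -1 - i


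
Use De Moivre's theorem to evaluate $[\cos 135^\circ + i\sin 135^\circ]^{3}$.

By De Moivre: z^n = r^n(cos(nθ) + i sin(nθ))
= 1^3(cos(3*135°) + i sin(3*135°))
= 1(cos 45° + i sin 45°)
= sqrt(2)/2 + (sqrt(2)/2)i


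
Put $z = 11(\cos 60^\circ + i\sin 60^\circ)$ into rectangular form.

a = r cos θ = 11 * 1/2 = 11/2
b = r sin θ = 11 * sqrt(3)/2 = 11*sqrt(3)/2
z = 11/2 + (11*sqrt(3)/2)i


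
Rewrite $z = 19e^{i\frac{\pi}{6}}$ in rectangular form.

a = r cos θ = 19 * sqrt(3)/2 = 19*sqrt(3)/2
b = r sin θ = 19 * 1/2 = 19/2
z = 19*sqrt(3)/2 + (19/2)i


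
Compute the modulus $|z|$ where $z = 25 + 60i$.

|z| = sqrt(a^2 + b^2) = sqrt(25^2 + 60^2) = sqrt(4225) = 65


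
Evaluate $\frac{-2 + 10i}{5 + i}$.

Multiply numerator and denominator by conjugate (5 - i):
= (-2 + 10i)(5 - i) / (5^2 + 1^2)
= (52i) / 26
= 2i


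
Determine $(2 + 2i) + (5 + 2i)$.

(2 + 5) + (2 + 2)i = 7 + 4i


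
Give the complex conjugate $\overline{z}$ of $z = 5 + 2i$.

If z = a + bi, then conjugate(z) = a - bi
conjugate(5 + 2i) = 5 - 2i


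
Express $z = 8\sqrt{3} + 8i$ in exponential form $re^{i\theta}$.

r = |z| = sqrt((8*sqrt(3))^2 + (8)^2) = sqrt(192 + 64) = sqrt(256) = 16
θ = arctan(b/a) = arctan(8/13.8564) (quadrant-adjusted) = 30° = π/6
z = 16e^(i*π/6)


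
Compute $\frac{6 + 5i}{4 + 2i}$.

Multiply numerator and denominator by conjugate (4 - 2i):
= (6 + 5i)(4 - 2i) / (4^2 + 2^2)
= (34 + 8i) / 20
Divide through by 2: (17 + 4i) / 10
= 17/10 + (2/5)i


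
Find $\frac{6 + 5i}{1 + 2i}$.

Multiply numerator and denominator by conjugate (1 - 2i):
= (6 + 5i)(1 - 2i) / (1^2 + 2^2)
= (16 - 7i) / 5
= 16/5 - (7/5)i


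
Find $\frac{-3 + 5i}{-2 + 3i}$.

Multiply numerator and denominator by conjugate (-2 - 3i):
= (-3 + 5i)(-2 - 3i) / ((-2)^2 + 3^2)
= (21 - i) / 13
= 21/13 - (1/13)i


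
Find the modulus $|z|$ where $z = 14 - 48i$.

|z| = sqrt(a^2 + b^2) = sqrt(14^2 + (-48)^2) = sqrt(2500) = 50


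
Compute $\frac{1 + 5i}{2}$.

Divisor is real, so divide each part by 2:
= 1/2 + (5/2)i


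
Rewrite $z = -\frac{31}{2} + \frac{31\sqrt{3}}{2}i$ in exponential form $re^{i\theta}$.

r = |z| = sqrt((-31/2)^2 + (31*sqrt(3)/2)^2) = sqrt(961/4 + 2883/4) = sqrt(961) = 31
θ = arctan(b/a) = arctan(26.8468/-15.5) (quadrant-adjusted) = 120° = 2π/3
z = 31e^(i*2π/3)


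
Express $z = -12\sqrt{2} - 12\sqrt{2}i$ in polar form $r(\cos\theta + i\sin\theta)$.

r = |z| = sqrt(a^2 + b^2) = sqrt((-12*sqrt(2))^2 + (-12*sqrt(2))^2) = sqrt(288 + 288) = sqrt(576) = 24
θ = arctan(b/a) = arctan(-16.9706/-16.9706) (quadrant-adjusted) = 225°
z = 24(cos 225° + i sin 225°)


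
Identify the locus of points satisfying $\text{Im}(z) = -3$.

Im(z) = y where z = x + yi; the equation y = -3 is satisfied by all points with that y-coordinate
Locus: Horizontal line y = -3


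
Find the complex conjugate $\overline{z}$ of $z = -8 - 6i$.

If z = a + bi, then conjugate(z) = a - bi
conjugate(-8 - 6i) = -8 + 6i


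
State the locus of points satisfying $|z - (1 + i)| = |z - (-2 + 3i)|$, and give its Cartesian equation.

|z - z1| = |z - z2| means z is equidistant from z1 and z2,
i.e. the perpendicular bisector of the segment from (1, 1) to (-2, 3) (midpoint (-1/2, 2)).
With z = x + yi, square both sides:
(x - 1)^2 + (y - 1)^2 = (x - (-2))^2 + (y - 3)^2
The x^2 and y^2 terms cancel: -6x + 4y = 13 - 2 = 11
Simplify: 6x - 4y = -11
Locus: Perpendicular bisector of the segment from (1, 1) to (-2, 3): the line 6x - 4y = -11


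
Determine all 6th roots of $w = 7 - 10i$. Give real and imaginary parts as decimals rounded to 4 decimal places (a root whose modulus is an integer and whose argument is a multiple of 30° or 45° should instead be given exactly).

|w| = sqrt(149) ≈ 12.206556, arg(w) ≈ 304.992020°
Root modulus = sqrt(149)^(1/6) ≈ 1.517396
Root arguments: θ_k = (arg(w) + 360°k)/6 for k = 0, 1, ..., 5
Compute each root as (root modulus)(cos θ_k + i sin θ_k) using full-precision intermediates, then round to 4 decimal places.
Roots: 0.9584 + 1.1764i, -0.5396 + 1.4182i, -1.4980 + 0.2418i, -0.9584 - 1.1764i, 0.5396 - 1.4182i, 1.4980 - 0.2418i


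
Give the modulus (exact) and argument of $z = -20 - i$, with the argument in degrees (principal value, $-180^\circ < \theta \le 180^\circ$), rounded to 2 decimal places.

|z| = sqrt((-20)^2 + (-1)^2) = sqrt(401)
arg(z) = arctan(b/a) = arctan(-1/-20) (quadrant-adjusted) = -177.14°


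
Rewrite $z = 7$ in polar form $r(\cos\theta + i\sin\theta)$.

r = |z| = sqrt(a^2 + b^2) = sqrt((7)^2 + (0)^2) = sqrt(49 + 0) = sqrt(49) = 7
b = 0 and a > 0, so z lies on the positive real axis: θ = 0°
z = 7(cos 0° + i sin 0°)


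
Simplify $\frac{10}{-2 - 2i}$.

Multiply numerator and denominator by conjugate (-2 + 2i):
= (10)(-2 + 2i) / ((-2)^2 + (-2)^2)
= (-20 + 20i) / 8
Divide through by 4: (-5 + 5i) / 2
= -5/2 + (5/2)i


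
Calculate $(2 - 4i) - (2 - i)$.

(2 - 2) + (-4 - (-1))i = -3i


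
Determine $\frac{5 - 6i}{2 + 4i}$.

Multiply numerator and denominator by conjugate (2 - 4i):
= (5 - 6i)(2 - 4i) / (2^2 + 4^2)
= (-14 - 32i) / 20
Divide through by 2: (-7 - 16i) / 10
= -7/10 - (8/5)i


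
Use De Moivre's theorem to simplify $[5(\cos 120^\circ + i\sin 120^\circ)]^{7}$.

By De Moivre: z^n = r^n(cos(nθ) + i sin(nθ))
= 5^7(cos(7*120°) + i sin(7*120°))
= 78125(cos 120° + i sin 120°)
= -78125/2 + (78125*sqrt(3)/2)i


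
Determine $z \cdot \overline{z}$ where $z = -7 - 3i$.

z * conjugate(z) = |z|^2 = a^2 + b^2
= (-7)^2 + (-3)^2 = 58


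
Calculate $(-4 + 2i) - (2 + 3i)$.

(-4 - 2) + (2 - 3)i = -6 - i


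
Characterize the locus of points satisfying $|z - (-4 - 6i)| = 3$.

|z - z0| = r describes a circle centered at z0 with radius r
Here z0 = -4 - 6i and r = 3
Locus: Circle centered at (-4, -6) with radius 3


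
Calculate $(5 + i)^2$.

(a + bi)^2 = a^2 - b^2 + 2abi
= 5^2 - 1^2 + 2*5*1i
= 24 + 10i


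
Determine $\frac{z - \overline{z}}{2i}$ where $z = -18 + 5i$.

z - conjugate(z) = 2bi
(z - conjugate(z))/(2i) = 2bi/(2i) = b = 5


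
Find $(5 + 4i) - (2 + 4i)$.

(5 - 2) + (4 - 4)i = 3


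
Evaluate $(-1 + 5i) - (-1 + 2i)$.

(-1 - (-1)) + (5 - 2)i = 3i


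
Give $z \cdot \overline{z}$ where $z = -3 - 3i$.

z * conjugate(z) = |z|^2 = a^2 + b^2
= (-3)^2 + (-3)^2 = 18


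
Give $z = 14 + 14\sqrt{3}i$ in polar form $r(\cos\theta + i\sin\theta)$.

r = |z| = sqrt(a^2 + b^2) = sqrt((14)^2 + (14*sqrt(3))^2) = sqrt(196 + 588) = sqrt(784) = 28
θ = arctan(b/a) = arctan(24.2487/14) (quadrant-adjusted) = 60°
z = 28(cos 60° + i sin 60°)


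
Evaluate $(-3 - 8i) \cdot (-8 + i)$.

(a1*a2 - b1*b2) + (a1*b2 + b1*a2)i
= (24 - (-8)) + (-3 + 64)i
= 32 + 61i


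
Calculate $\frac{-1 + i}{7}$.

Divisor is real, so divide each part by 7:
= -1/7 + (1/7)i


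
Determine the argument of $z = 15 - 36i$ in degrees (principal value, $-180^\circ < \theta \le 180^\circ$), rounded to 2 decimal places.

θ = arctan(b/a) = arctan(-36/15) (quadrant-adjusted) = -67.38°


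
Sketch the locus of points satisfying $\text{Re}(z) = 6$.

Re(z) = x where z = x + yi; the equation x = 6 is satisfied by all points with that x-coordinate
Locus: Vertical line x = 6


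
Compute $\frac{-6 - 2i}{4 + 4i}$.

Multiply numerator and denominator by conjugate (4 - 4i):
= (-6 - 2i)(4 - 4i) / (4^2 + 4^2)
= (-32 + 16i) / 32
Divide through by 16: (-2 + i) / 2
= -1 + (1/2)i


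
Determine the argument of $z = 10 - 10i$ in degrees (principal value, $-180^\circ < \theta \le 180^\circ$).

θ = arctan(b/a) = arctan(-10/10) (quadrant-adjusted) = -45°


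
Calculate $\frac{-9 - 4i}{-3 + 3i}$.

Multiply numerator and denominator by conjugate (-3 - 3i):
= (-9 - 4i)(-3 - 3i) / ((-3)^2 + 3^2)
= (15 + 39i) / 18
Divide through by 3: (5 + 13i) / 6
= 5/6 + (13/6)i


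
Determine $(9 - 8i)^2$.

(a + bi)^2 = a^2 - b^2 + 2abi
= 9^2 - (-8)^2 + 2*9*(-8)i
= 17 - 144i


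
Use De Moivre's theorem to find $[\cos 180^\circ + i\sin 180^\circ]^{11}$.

By De Moivre: z^n = r^n(cos(nθ) + i sin(nθ))
= 1^11(cos(11*180°) + i sin(11*180°))
= 1(cos 180° + i sin 180°)
= -1


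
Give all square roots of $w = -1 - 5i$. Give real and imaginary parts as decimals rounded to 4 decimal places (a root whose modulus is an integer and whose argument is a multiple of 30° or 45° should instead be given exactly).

|w| = sqrt(26) ≈ 5.099020, arg(w) ≈ 258.690068°
Root modulus = sqrt(26)^(1/2) ≈ 2.258101
Root arguments: θ_k = (arg(w) + 360°k)/2 for k = 0, 1, ..., 1
Compute each root as (root modulus)(cos θ_k + i sin θ_k) using full-precision intermediates, then round to 4 decimal places.
Roots: -1.4316 + 1.7463i, 1.4316 - 1.7463i


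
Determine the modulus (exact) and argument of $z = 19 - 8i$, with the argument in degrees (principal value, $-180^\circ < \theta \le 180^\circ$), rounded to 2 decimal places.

|z| = sqrt(19^2 + (-8)^2) = sqrt(425)
arg(z) = arctan(b/a) = arctan(-8/19) (quadrant-adjusted) = -22.83°


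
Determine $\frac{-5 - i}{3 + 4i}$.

Multiply numerator and denominator by conjugate (3 - 4i):
= (-5 - i)(3 - 4i) / (3^2 + 4^2)
= (-19 + 17i) / 25
= -19/25 + (17/25)i


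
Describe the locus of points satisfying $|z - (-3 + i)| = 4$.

|z - z0| = r describes a circle centered at z0 with radius r
Here z0 = -3 + i and r = 4
Locus: Circle centered at (-3, 1) with radius 4


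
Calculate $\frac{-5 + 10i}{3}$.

Divisor is real, so divide each part by 3:
= -5/3 + (10/3)i


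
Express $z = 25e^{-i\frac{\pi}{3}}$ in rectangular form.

a = r cos θ = 25 * 1/2 = 25/2
b = r sin θ = 25 * -sqrt(3)/2 = -25*sqrt(3)/2
z = 25/2 - (25*sqrt(3)/2)i


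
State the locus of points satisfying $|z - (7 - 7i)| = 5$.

|z - z0| = r describes a circle centered at z0 with radius r
Here z0 = 7 - 7i and r = 5
Locus: Circle centered at (7, -7) with radius 5


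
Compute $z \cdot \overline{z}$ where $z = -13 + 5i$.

z * conjugate(z) = |z|^2 = a^2 + b^2
= (-13)^2 + 5^2 = 194


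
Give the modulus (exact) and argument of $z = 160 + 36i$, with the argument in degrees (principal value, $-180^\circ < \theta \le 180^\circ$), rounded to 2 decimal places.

|z| = sqrt(160^2 + 36^2) = 164
arg(z) = arctan(b/a) = arctan(36/160) (quadrant-adjusted) = 12.68°


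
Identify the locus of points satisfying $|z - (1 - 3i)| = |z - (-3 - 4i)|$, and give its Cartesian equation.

|z - z1| = |z - z2| means z is equidistant from z1 and z2,
i.e. the perpendicular bisector of the segment from (1, -3) to (-3, -4) (midpoint (-1, -7/2)).
With z = x + yi, square both sides:
(x - 1)^2 + (y - (-3))^2 = (x - (-3))^2 + (y - (-4))^2
The x^2 and y^2 terms cancel: -8x + (-2)y = 25 - 10 = 15
Simplify: 8x + 2y = -15
Locus: Perpendicular bisector of the segment from (1, -3) to (-3, -4): the line 8x + 2y = -15


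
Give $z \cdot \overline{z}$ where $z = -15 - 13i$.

z * conjugate(z) = |z|^2 = a^2 + b^2
= (-15)^2 + (-13)^2 = 394


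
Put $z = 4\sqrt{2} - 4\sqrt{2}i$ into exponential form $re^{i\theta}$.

r = |z| = sqrt((4*sqrt(2))^2 + (-4*sqrt(2))^2) = sqrt(32 + 32) = sqrt(64) = 8
θ = arctan(b/a) = arctan(-5.6569/5.6569) (quadrant-adjusted) = -45° = -π/4
z = 8e^(-i*π/4)


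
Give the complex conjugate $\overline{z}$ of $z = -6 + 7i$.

If z = a + bi, then conjugate(z) = a - bi
conjugate(-6 + 7i) = -6 - 7i


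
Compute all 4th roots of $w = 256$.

|w| = 256, arg(w) = 0°
Root modulus = 256^(1/4) = 4
Root arguments: θ_k = (0° + 360°k)/4 for k = 0, 1, ..., 3
Roots: 4, 4i, -4, -4i


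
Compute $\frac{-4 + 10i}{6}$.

Divisor is real, so divide each part by 6:
= -2/3 + (5/3)i


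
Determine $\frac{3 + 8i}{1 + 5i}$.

Multiply numerator and denominator by conjugate (1 - 5i):
= (3 + 8i)(1 - 5i) / (1^2 + 5^2)
= (43 - 7i) / 26
= 43/26 - (7/26)i


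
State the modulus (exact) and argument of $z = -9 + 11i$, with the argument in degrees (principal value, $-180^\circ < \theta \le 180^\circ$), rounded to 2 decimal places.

|z| = sqrt((-9)^2 + 11^2) = sqrt(202)
arg(z) = arctan(b/a) = arctan(11/-9) (quadrant-adjusted) = 129.29°


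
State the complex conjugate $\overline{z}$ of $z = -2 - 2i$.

If z = a + bi, then conjugate(z) = a - bi
conjugate(-2 - 2i) = -2 + 2i


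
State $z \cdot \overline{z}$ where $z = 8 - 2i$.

z * conjugate(z) = |z|^2 = a^2 + b^2
= 8^2 + (-2)^2 = 68


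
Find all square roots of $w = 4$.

|w| = 4, arg(w) = 0°
Root modulus = 4^(1/2) = 2
Root arguments: θ_k = (0° + 360°k)/2 for k = 0, 1, ..., 1
Roots: 2, -2


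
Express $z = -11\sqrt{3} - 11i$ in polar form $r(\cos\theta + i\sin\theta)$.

r = |z| = sqrt(a^2 + b^2) = sqrt((-11*sqrt(3))^2 + (-11)^2) = sqrt(363 + 121) = sqrt(484) = 22
θ = arctan(b/a) = arctan(-11/-19.0526) (quadrant-adjusted) = 210°
z = 22(cos 210° + i sin 210°)


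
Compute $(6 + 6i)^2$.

(a + bi)^2 = a^2 - b^2 + 2abi
= 6^2 - 6^2 + 2*6*6i
= 72i


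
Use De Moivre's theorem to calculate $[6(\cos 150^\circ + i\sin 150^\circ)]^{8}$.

By De Moivre: z^n = r^n(cos(nθ) + i sin(nθ))
= 6^8(cos(8*150°) + i sin(8*150°))
= 1679616(cos 120° + i sin 120°)
= -839808 + 839808*sqrt(3)i


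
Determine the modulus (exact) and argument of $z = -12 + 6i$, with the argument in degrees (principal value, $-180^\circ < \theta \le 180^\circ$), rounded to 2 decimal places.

|z| = sqrt((-12)^2 + 6^2) = sqrt(180)
arg(z) = arctan(b/a) = arctan(6/-12) (quadrant-adjusted) = 153.43°


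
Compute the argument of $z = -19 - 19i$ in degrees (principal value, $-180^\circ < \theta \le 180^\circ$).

θ = arctan(b/a) = arctan(-19/-19) (quadrant-adjusted) = -135°


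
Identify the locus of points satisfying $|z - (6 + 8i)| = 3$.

|z - z0| = r describes a circle centered at z0 with radius r
Here z0 = 6 + 8i and r = 3
Locus: Circle centered at (6, 8) with radius 3


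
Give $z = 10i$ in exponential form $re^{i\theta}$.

r = |z| = sqrt((0)^2 + (10)^2) = sqrt(0 + 100) = sqrt(100) = 10
a = 0 and b > 0, so z lies on the positive imaginary axis: θ = 90° = π/2
z = 10e^(i*π/2)


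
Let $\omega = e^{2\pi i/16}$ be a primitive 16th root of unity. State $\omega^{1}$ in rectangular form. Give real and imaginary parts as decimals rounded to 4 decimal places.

ω^1 = e^(2πi·1/16) = e^(i·1π/8)
= cos(1π/8) + i sin(1π/8)
= 0.9239 + 0.3827i


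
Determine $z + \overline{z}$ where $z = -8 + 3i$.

z + conjugate(z) = (a + bi) + (a - bi) = 2a
= 2 * (-8) = -16


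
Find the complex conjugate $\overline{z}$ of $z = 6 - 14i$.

If z = a + bi, then conjugate(z) = a - bi
conjugate(6 - 14i) = 6 + 14i


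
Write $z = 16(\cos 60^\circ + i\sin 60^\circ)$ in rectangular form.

a = r cos θ = 16 * 1/2 = 8
b = r sin θ = 16 * sqrt(3)/2 = 8*sqrt(3)
z = 8 + 8*sqrt(3)i


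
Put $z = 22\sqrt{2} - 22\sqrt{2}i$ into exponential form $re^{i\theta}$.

r = |z| = sqrt((22*sqrt(2))^2 + (-22*sqrt(2))^2) = sqrt(968 + 968) = sqrt(1936) = 44
θ = arctan(b/a) = arctan(-31.1127/31.1127) (quadrant-adjusted) = -45° = -π/4
z = 44e^(-i*π/4)


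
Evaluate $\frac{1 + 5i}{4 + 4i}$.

Multiply numerator and denominator by conjugate (4 - 4i):
= (1 + 5i)(4 - 4i) / (4^2 + 4^2)
= (24 + 16i) / 32
Divide through by 8: (3 + 2i) / 4
= 3/4 + (1/2)i


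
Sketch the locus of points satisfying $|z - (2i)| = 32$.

|z - z0| = r describes a circle centered at z0 with radius r
Here z0 = 2i and r = 32
Locus: Circle centered at (0, 2) with radius 32


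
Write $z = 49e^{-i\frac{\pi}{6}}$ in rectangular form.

a = r cos θ = 49 * sqrt(3)/2 = 49*sqrt(3)/2
b = r sin θ = 49 * -1/2 = -49/2
z = 49*sqrt(3)/2 - (49/2)i


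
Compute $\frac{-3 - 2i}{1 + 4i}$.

Multiply numerator and denominator by conjugate (1 - 4i):
= (-3 - 2i)(1 - 4i) / (1^2 + 4^2)
= (-11 + 10i) / 17
= -11/17 + (10/17)i


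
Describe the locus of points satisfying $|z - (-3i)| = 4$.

|z - z0| = r describes a circle centered at z0 with radius r
Here z0 = -3i and r = 4
Locus: Circle centered at (0, -3) with radius 4


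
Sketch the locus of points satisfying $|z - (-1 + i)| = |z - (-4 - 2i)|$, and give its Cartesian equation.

|z - z1| = |z - z2| means z is equidistant from z1 and z2,
i.e. the perpendicular bisector of the segment from (-1, 1) to (-4, -2) (midpoint (-5/2, -1/2)).
With z = x + yi, square both sides:
(x - (-1))^2 + (y - 1)^2 = (x - (-4))^2 + (y - (-2))^2
The x^2 and y^2 terms cancel: -6x + (-6)y = 20 - 2 = 18
Simplify: x + y = -3
Locus: Perpendicular bisector of the segment from (-1, 1) to (-4, -2): the line x + y = -3


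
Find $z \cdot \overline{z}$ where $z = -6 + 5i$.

z * conjugate(z) = |z|^2 = a^2 + b^2
= (-6)^2 + 5^2 = 61


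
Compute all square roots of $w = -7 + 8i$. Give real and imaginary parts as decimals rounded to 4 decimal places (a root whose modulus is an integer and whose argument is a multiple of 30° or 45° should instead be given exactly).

|w| = sqrt(113) ≈ 10.630146, arg(w) ≈ 131.185925°
Root modulus = sqrt(113)^(1/2) ≈ 3.260390
Root arguments: θ_k = (arg(w) + 360°k)/2 for k = 0, 1, ..., 1
Compute each root as (root modulus)(cos θ_k + i sin θ_k) using full-precision intermediates, then round to 4 decimal places.
Roots: 1.3472 + 2.9690i, -1.3472 - 2.9690i


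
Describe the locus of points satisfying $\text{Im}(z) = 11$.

Im(z) = y where z = x + yi; the equation y = 11 is satisfied by all points with that y-coordinate
Locus: Horizontal line y = 11


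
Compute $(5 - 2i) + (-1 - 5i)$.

(5 + (-1)) + (-2 + (-5))i = 4 - 7i


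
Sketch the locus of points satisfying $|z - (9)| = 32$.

|z - z0| = r describes a circle centered at z0 with radius r
Here z0 = 9 and r = 32
Locus: Circle centered at (9, 0) with radius 32


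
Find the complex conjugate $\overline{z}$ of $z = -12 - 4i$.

If z = a + bi, then conjugate(z) = a - bi
conjugate(-12 - 4i) = -12 + 4i


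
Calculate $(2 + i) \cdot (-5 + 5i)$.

(a1*a2 - b1*b2) + (a1*b2 + b1*a2)i
= (-10 - 5) + (10 + (-5))i
= -15 + 5i


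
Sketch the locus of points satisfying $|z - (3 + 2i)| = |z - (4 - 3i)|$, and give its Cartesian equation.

|z - z1| = |z - z2| means z is equidistant from z1 and z2,
i.e. the perpendicular bisector of the segment from (3, 2) to (4, -3) (midpoint (7/2, -1/2)).
With z = x + yi, square both sides:
(x - 3)^2 + (y - 2)^2 = (x - 4)^2 + (y - (-3))^2
The x^2 and y^2 terms cancel: 2x + (-10)y = 25 - 13 = 12
Simplify: x - 5y = 6
Locus: Perpendicular bisector of the segment from (3, 2) to (4, -3): the line x - 5y = 6


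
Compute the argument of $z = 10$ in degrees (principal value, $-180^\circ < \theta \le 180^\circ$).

b = 0 and a > 0, so z lies on the positive real axis: θ = 0°


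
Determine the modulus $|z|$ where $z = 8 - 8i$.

|z| = sqrt(a^2 + b^2) = sqrt(8^2 + (-8)^2) = sqrt(128) = sqrt(128)


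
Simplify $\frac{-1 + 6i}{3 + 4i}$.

Multiply numerator and denominator by conjugate (3 - 4i):
= (-1 + 6i)(3 - 4i) / (3^2 + 4^2)
= (21 + 22i) / 25
= 21/25 + (22/25)i


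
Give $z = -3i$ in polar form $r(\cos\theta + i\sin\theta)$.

r = |z| = sqrt(a^2 + b^2) = sqrt((0)^2 + (-3)^2) = sqrt(0 + 9) = sqrt(9) = 3
a = 0 and b < 0, so z lies on the negative imaginary axis: θ = 270°
z = 3(cos 270° + i sin 270°)


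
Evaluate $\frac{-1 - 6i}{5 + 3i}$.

Multiply numerator and denominator by conjugate (5 - 3i):
= (-1 - 6i)(5 - 3i) / (5^2 + 3^2)
= (-23 - 27i) / 34
= -23/34 - (27/34)i


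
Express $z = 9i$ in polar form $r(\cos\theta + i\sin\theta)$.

r = |z| = sqrt(a^2 + b^2) = sqrt((0)^2 + (9)^2) = sqrt(0 + 81) = sqrt(81) = 9
a = 0 and b > 0, so z lies on the positive imaginary axis: θ = 90°
z = 9(cos 90° + i sin 90°)


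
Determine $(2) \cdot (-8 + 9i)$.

(a1*a2 - b1*b2) + (a1*b2 + b1*a2)i
= (-16 - 0) + (18 + 0)i
= -16 + 18i


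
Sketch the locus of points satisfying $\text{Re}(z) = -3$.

Re(z) = x where z = x + yi; the equation x = -3 is satisfied by all points with that x-coordinate
Locus: Vertical line x = -3


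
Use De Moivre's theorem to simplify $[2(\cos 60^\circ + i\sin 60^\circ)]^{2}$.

By De Moivre: z^n = r^n(cos(nθ) + i sin(nθ))
= 2^2(cos(2*60°) + i sin(2*60°))
= 4(cos 120° + i sin 120°)
= -2 + 2*sqrt(3)i


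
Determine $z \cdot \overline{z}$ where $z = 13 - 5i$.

z * conjugate(z) = |z|^2 = a^2 + b^2
= 13^2 + (-5)^2 = 194


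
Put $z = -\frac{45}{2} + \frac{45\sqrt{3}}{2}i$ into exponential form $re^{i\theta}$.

r = |z| = sqrt((-45/2)^2 + (45*sqrt(3)/2)^2) = sqrt(2025/4 + 6075/4) = sqrt(2025) = 45
θ = arctan(b/a) = arctan(38.9711/-22.5) (quadrant-adjusted) = 120° = 2π/3
z = 45e^(i*2π/3)


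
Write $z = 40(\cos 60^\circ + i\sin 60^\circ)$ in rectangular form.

a = r cos θ = 40 * 1/2 = 20
b = r sin θ = 40 * sqrt(3)/2 = 20*sqrt(3)
z = 20 + 20*sqrt(3)i


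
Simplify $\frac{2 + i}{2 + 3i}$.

Multiply numerator and denominator by conjugate (2 - 3i):
= (2 + i)(2 - 3i) / (2^2 + 3^2)
= (7 - 4i) / 13
= 7/13 - (4/13)i


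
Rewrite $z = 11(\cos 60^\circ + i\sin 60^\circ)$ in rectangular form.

a = r cos θ = 11 * 1/2 = 11/2
b = r sin θ = 11 * sqrt(3)/2 = 11*sqrt(3)/2
z = 11/2 + (11*sqrt(3)/2)i


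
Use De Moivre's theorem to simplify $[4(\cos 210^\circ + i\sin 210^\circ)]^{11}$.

By De Moivre: z^n = r^n(cos(nθ) + i sin(nθ))
= 4^11(cos(11*210°) + i sin(11*210°))
= 4194304(cos 150° + i sin 150°)
= -2097152*sqrt(3) + 2097152i


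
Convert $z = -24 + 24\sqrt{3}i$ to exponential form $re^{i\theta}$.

r = |z| = sqrt((-24)^2 + (24*sqrt(3))^2) = sqrt(576 + 1728) = sqrt(2304) = 48
θ = arctan(b/a) = arctan(41.5692/-24) (quadrant-adjusted) = 120° = 2π/3
z = 48e^(i*2π/3)


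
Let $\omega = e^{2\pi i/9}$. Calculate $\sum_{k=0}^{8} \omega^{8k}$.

Let ζ = ω^8 = e^(2πi·8/9). Since 9 ∤ 8, ζ ≠ 1.
Sum = Σ_{k=0}^{8} ζ^k = (ζ^9 - 1)/(ζ - 1) = (ω^{8·9} - 1)/(ζ - 1) = (1 - 1)/(ζ - 1) = 0


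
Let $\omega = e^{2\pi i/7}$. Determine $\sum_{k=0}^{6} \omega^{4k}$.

Let ζ = ω^4 = e^(2πi·4/7). Since 7 ∤ 4, ζ ≠ 1.
Sum = Σ_{k=0}^{6} ζ^k = (ζ^7 - 1)/(ζ - 1) = (ω^{4·7} - 1)/(ζ - 1) = (1 - 1)/(ζ - 1) = 0


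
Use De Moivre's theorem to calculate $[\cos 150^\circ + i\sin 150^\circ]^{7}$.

By De Moivre: z^n = r^n(cos(nθ) + i sin(nθ))
= 1^7(cos(7*150°) + i sin(7*150°))
= 1(cos 330° + i sin 330°)
= sqrt(3)/2 - (1/2)i


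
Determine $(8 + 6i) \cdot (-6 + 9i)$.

(a1*a2 - b1*b2) + (a1*b2 + b1*a2)i
= (-48 - 54) + (72 + (-36))i
= -102 + 36i


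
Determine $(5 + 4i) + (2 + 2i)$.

(5 + 2) + (4 + 2)i = 7 + 6i


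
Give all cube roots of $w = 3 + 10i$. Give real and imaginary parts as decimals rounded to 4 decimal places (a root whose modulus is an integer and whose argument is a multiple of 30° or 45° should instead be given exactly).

|w| = sqrt(109) ≈ 10.440307, arg(w) ≈ 73.300756°
Root modulus = sqrt(109)^(1/3) ≈ 2.185602
Root arguments: θ_k = (arg(w) + 360°k)/3 for k = 0, 1, ..., 2
Compute each root as (root modulus)(cos θ_k + i sin θ_k) using full-precision intermediates, then round to 4 decimal places.
Roots: 1.9899 + 0.9040i, -1.7779 + 1.2712i, -0.2120 - 2.1753i


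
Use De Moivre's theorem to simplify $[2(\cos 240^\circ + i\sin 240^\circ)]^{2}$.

By De Moivre: z^n = r^n(cos(nθ) + i sin(nθ))
= 2^2(cos(2*240°) + i sin(2*240°))
= 4(cos 120° + i sin 120°)
= -2 + 2*sqrt(3)i


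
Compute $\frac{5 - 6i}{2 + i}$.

Multiply numerator and denominator by conjugate (2 - i):
= (5 - 6i)(2 - i) / (2^2 + 1^2)
= (4 - 17i) / 5
= 4/5 - (17/5)i


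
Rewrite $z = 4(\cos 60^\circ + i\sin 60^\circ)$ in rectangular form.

a = r cos θ = 4 * 1/2 = 2
b = r sin θ = 4 * sqrt(3)/2 = 2*sqrt(3)
z = 2 + 2*sqrt(3)i


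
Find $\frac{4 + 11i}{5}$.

Divisor is real, so divide each part by 5:
= 4/5 + (11/5)i


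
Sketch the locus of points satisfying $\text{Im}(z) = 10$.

Im(z) = y where z = x + yi; the equation y = 10 is satisfied by all points with that y-coordinate
Locus: Horizontal line y = 10


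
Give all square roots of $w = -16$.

|w| = 16, arg(w) = 180°
Root modulus = 16^(1/2) = 4
Root arguments: θ_k = (180° + 360°k)/2 for k = 0, 1, ..., 1
Roots: 4i, -4i


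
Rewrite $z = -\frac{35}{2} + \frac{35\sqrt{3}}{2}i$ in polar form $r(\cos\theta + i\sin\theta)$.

r = |z| = sqrt(a^2 + b^2) = sqrt((-35/2)^2 + (35*sqrt(3)/2)^2) = sqrt(1225/4 + 3675/4) = sqrt(1225) = 35
θ = arctan(b/a) = arctan(30.3109/-17.5) (quadrant-adjusted) = 120°
z = 35(cos 120° + i sin 120°)


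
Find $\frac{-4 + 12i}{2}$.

Divisor is real, so divide each part by 2:
= -2 + 6i


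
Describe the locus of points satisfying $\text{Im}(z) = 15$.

Im(z) = y where z = x + yi; the equation y = 15 is satisfied by all points with that y-coordinate
Locus: Horizontal line y = 15


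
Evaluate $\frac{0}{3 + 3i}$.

Multiply numerator and denominator by conjugate (3 - 3i):
= (0)(3 - 3i) / (3^2 + 3^2)
= (0) / 18
= 0


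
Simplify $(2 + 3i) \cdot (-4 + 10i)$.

(a1*a2 - b1*b2) + (a1*b2 + b1*a2)i
= (-8 - 30) + (20 + (-12))i
= -38 + 8i


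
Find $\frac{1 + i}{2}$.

Divisor is real, so divide each part by 2:
= 1/2 + (1/2)i


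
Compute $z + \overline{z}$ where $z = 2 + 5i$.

z + conjugate(z) = (a + bi) + (a - bi) = 2a
= 2 * 2 = 4


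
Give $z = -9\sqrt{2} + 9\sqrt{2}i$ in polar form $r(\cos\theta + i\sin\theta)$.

r = |z| = sqrt(a^2 + b^2) = sqrt((-9*sqrt(2))^2 + (9*sqrt(2))^2) = sqrt(162 + 162) = sqrt(324) = 18
θ = arctan(b/a) = arctan(12.7279/-12.7279) (quadrant-adjusted) = 135°
z = 18(cos 135° + i sin 135°)


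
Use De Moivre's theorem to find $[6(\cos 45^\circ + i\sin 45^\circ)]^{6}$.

By De Moivre: z^n = r^n(cos(nθ) + i sin(nθ))
= 6^6(cos(6*45°) + i sin(6*45°))
= 46656(cos 270° + i sin 270°)
= -46656i


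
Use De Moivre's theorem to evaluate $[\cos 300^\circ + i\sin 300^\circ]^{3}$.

By De Moivre: z^n = r^n(cos(nθ) + i sin(nθ))
= 1^3(cos(3*300°) + i sin(3*300°))
= 1(cos 180° + i sin 180°)
= -1


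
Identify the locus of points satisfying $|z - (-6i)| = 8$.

|z - z0| = r describes a circle centered at z0 with radius r
Here z0 = -6i and r = 8
Locus: Circle centered at (0, -6) with radius 8


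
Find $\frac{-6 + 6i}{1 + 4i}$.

Multiply numerator and denominator by conjugate (1 - 4i):
= (-6 + 6i)(1 - 4i) / (1^2 + 4^2)
= (18 + 30i) / 17
= 18/17 + (30/17)i


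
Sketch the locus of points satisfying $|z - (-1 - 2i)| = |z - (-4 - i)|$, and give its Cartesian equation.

|z - z1| = |z - z2| means z is equidistant from z1 and z2,
i.e. the perpendicular bisector of the segment from (-1, -2) to (-4, -1) (midpoint (-5/2, -3/2)).
With z = x + yi, square both sides:
(x - (-1))^2 + (y - (-2))^2 = (x - (-4))^2 + (y - (-1))^2
The x^2 and y^2 terms cancel: -6x + 2y = 17 - 5 = 12
Simplify: 3x - y = -6
Locus: Perpendicular bisector of the segment from (-1, -2) to (-4, -1): the line 3x - y = -6


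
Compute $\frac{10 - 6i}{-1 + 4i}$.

Multiply numerator and denominator by conjugate (-1 - 4i):
= (10 - 6i)(-1 - 4i) / ((-1)^2 + 4^2)
= (-34 - 34i) / 17
= -2 - 2i


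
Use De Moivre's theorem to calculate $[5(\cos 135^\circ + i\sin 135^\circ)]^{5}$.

By De Moivre: z^n = r^n(cos(nθ) + i sin(nθ))
= 5^5(cos(5*135°) + i sin(5*135°))
= 3125(cos 315° + i sin 315°)
= 3125*sqrt(2)/2 - (3125*sqrt(2)/2)i


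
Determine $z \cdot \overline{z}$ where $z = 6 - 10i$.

z * conjugate(z) = |z|^2 = a^2 + b^2
= 6^2 + (-10)^2 = 136


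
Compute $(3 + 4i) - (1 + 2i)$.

(3 - 1) + (4 - 2)i = 2 + 2i


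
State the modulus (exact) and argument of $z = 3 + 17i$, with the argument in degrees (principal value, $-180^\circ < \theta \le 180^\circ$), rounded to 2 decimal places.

|z| = sqrt(3^2 + 17^2) = sqrt(298)
arg(z) = arctan(b/a) = arctan(17/3) (quadrant-adjusted) = 79.99°


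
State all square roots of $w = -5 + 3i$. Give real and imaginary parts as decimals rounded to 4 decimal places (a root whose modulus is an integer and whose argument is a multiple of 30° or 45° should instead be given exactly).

|w| = sqrt(34) ≈ 5.830952, arg(w) ≈ 149.036243°
Root modulus = sqrt(34)^(1/2) ≈ 2.414736
Root arguments: θ_k = (arg(w) + 360°k)/2 for k = 0, 1, ..., 1
Compute each root as (root modulus)(cos θ_k + i sin θ_k) using full-precision intermediates, then round to 4 decimal places.
Roots: 0.6446 + 2.3271i, -0.6446 - 2.3271i


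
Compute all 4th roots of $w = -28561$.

|w| = 28561, arg(w) = 180°
Root modulus = 28561^(1/4) = 13
Root arguments: θ_k = (180° + 360°k)/4 for k = 0, 1, ..., 3
Roots: 13*sqrt(2)/2 + (13*sqrt(2)/2)i, -13*sqrt(2)/2 + (13*sqrt(2)/2)i, -13*sqrt(2)/2 - (13*sqrt(2)/2)i, 13*sqrt(2)/2 - (13*sqrt(2)/2)i


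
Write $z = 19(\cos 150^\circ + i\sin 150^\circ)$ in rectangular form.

a = r cos θ = 19 * -sqrt(3)/2 = -19*sqrt(3)/2
b = r sin θ = 19 * 1/2 = 19/2
z = -19*sqrt(3)/2 + (19/2)i


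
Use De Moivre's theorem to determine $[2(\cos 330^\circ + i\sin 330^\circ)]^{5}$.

By De Moivre: z^n = r^n(cos(nθ) + i sin(nθ))
= 2^5(cos(5*330°) + i sin(5*330°))
= 32(cos 210° + i sin 210°)
= -16*sqrt(3) - 16i


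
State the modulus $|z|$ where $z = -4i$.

|z| = sqrt(a^2 + b^2) = sqrt(0^2 + (-4)^2) = sqrt(16) = 4


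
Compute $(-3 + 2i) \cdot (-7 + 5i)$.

(a1*a2 - b1*b2) + (a1*b2 + b1*a2)i
= (21 - 10) + (-15 + (-14))i
= 11 - 29i


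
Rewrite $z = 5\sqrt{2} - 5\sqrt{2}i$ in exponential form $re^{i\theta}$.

r = |z| = sqrt((5*sqrt(2))^2 + (-5*sqrt(2))^2) = sqrt(50 + 50) = sqrt(100) = 10
θ = arctan(b/a) = arctan(-7.0711/7.0711) (quadrant-adjusted) = -45° = -π/4
z = 10e^(-i*π/4)


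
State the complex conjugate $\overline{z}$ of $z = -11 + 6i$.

If z = a + bi, then conjugate(z) = a - bi
conjugate(-11 + 6i) = -11 - 6i


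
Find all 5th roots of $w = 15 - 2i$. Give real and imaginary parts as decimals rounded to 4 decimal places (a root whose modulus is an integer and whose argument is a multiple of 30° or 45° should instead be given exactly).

|w| = sqrt(229) ≈ 15.132746, arg(w) ≈ 352.405357°
Root modulus = sqrt(229)^(1/5) ≈ 1.721803
Root arguments: θ_k = (arg(w) + 360°k)/5 for k = 0, 1, ..., 4
Compute each root as (root modulus)(cos θ_k + i sin θ_k) using full-precision intermediates, then round to 4 decimal places.
Roots: 0.5753 + 1.6229i, -1.3657 + 1.0486i, -1.4193 - 0.9748i, 0.4885 - 1.6511i, 1.7212 - 0.0456i


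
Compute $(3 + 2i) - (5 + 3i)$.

(3 - 5) + (2 - 3)i = -2 - i


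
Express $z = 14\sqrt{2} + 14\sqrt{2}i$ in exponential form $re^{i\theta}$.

r = |z| = sqrt((14*sqrt(2))^2 + (14*sqrt(2))^2) = sqrt(392 + 392) = sqrt(784) = 28
θ = arctan(b/a) = arctan(19.799/19.799) (quadrant-adjusted) = 45° = π/4
z = 28e^(i*π/4)


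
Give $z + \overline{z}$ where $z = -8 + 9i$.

z + conjugate(z) = (a + bi) + (a - bi) = 2a
= 2 * (-8) = -16


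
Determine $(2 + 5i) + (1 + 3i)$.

(2 + 1) + (5 + 3)i = 3 + 8i


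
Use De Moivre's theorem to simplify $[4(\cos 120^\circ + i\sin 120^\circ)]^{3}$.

By De Moivre: z^n = r^n(cos(nθ) + i sin(nθ))
= 4^3(cos(3*120°) + i sin(3*120°))
= 64(cos 0° + i sin 0°)
= 64


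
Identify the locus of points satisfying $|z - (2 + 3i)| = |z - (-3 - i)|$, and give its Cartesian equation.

|z - z1| = |z - z2| means z is equidistant from z1 and z2,
i.e. the perpendicular bisector of the segment from (2, 3) to (-3, -1) (midpoint (-1/2, 1)).
With z = x + yi, square both sides:
(x - 2)^2 + (y - 3)^2 = (x - (-3))^2 + (y - (-1))^2
The x^2 and y^2 terms cancel: -10x + (-8)y = 10 - 13 = -3
Simplify: 10x + 8y = 3
Locus: Perpendicular bisector of the segment from (2, 3) to (-3, -1): the line 10x + 8y = 3


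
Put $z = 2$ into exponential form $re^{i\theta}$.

r = |z| = sqrt((2)^2 + (0)^2) = sqrt(4 + 0) = sqrt(4) = 2
b = 0 and a > 0, so z lies on the positive real axis: θ = 0
z = 2e^(i*0) = 2


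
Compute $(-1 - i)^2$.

(a + bi)^2 = a^2 - b^2 + 2abi
= (-1)^2 - (-1)^2 + 2*(-1)*(-1)i
= 2i


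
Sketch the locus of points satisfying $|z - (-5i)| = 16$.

|z - z0| = r describes a circle centered at z0 with radius r
Here z0 = -5i and r = 16
Locus: Circle centered at (0, -5) with radius 16


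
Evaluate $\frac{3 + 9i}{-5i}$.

Multiply numerator and denominator by conjugate (5i):
= (3 + 9i)(5i) / (0^2 + (-5)^2)
= (-45 + 15i) / 25
Divide through by 5: (-9 + 3i) / 5
= -9/5 + (3/5)i


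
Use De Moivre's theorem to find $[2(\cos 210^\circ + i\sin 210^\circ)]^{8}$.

By De Moivre: z^n = r^n(cos(nθ) + i sin(nθ))
= 2^8(cos(8*210°) + i sin(8*210°))
= 256(cos 240° + i sin 240°)
= -128 - 128*sqrt(3)i


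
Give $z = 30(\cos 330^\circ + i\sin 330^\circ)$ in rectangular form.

a = r cos θ = 30 * sqrt(3)/2 = 15*sqrt(3)
b = r sin θ = 30 * -1/2 = -15
z = 15*sqrt(3) - 15i


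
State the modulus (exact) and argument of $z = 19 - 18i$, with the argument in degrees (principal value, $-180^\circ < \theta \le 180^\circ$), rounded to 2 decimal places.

|z| = sqrt(19^2 + (-18)^2) = sqrt(685)
arg(z) = arctan(b/a) = arctan(-18/19) (quadrant-adjusted) = -43.45°


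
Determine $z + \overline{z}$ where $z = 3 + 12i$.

z + conjugate(z) = (a + bi) + (a - bi) = 2a
= 2 * 3 = 6


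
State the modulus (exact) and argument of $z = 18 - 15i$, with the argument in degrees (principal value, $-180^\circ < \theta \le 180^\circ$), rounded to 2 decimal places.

|z| = sqrt(18^2 + (-15)^2) = sqrt(549)
arg(z) = arctan(b/a) = arctan(-15/18) (quadrant-adjusted) = -39.81°


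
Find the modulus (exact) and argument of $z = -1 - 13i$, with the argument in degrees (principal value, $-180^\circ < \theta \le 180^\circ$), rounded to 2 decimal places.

|z| = sqrt((-1)^2 + (-13)^2) = sqrt(170)
arg(z) = arctan(b/a) = arctan(-13/-1) (quadrant-adjusted) = -94.40°


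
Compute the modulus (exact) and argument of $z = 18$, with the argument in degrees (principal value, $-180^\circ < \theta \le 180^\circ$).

|z| = sqrt(18^2 + 0^2) = 18
b = 0 and a > 0, so z lies on the positive real axis: arg(z) = 0°


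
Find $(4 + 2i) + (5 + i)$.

(4 + 5) + (2 + 1)i = 9 + 3i


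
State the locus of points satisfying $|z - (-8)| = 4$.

|z - z0| = r describes a circle centered at z0 with radius r
Here z0 = -8 and r = 4
Locus: Circle centered at (-8, 0) with radius 4


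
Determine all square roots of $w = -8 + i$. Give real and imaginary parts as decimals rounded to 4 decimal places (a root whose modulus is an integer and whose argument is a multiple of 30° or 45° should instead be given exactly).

|w| = sqrt(65) ≈ 8.062258, arg(w) ≈ 172.874984°
Root modulus = sqrt(65)^(1/2) ≈ 2.839412
Root arguments: θ_k = (arg(w) + 360°k)/2 for k = 0, 1, ..., 1
Compute each root as (root modulus)(cos θ_k + i sin θ_k) using full-precision intermediates, then round to 4 decimal places.
Roots: 0.1764 + 2.8339i, -0.1764 - 2.8339i
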